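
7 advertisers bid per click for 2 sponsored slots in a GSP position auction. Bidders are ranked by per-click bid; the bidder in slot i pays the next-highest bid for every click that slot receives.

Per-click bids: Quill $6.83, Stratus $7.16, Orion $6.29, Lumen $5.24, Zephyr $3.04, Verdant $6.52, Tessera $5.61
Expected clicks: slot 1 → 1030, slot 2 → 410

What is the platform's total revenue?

Total revenue: $9708.10

Per-click bids in order: $7.16 (Stratus) > $6.83 (Quill) > $6.52 (Verdant) > …
Slot 1: Stratus pays $6.83 × 1030 = $7034.90
Slot 2: Quill pays $6.52 × 410 = $2673.20
Total = $9708.10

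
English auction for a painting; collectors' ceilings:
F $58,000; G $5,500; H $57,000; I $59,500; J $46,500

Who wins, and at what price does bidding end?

Open ascending-bid auction: the price rises until one bidder remains; the winner pays the price at which the last rival dropped out.
Limits ranked: 59,500 (I) > 58,000 (F) > 57,000 (H) > 46,500 (J) > 5,500 (G)
Bidding ends when F exits at $58,000; I takes it.

I wins at $58,000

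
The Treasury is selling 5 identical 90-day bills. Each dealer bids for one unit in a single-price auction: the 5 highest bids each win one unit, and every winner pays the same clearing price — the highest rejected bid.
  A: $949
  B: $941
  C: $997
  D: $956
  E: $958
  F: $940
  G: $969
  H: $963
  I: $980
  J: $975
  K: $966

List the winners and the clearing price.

C, I, J, G, K; each pays $963

Sorting: 997 (C), 980 (I), 975 (J), 969 (G), 966 (K), 963 (H), 958 (E), …
The 5 highest are C, I, J, G, K.
First losing bid is H's $963, which sets the uniform price.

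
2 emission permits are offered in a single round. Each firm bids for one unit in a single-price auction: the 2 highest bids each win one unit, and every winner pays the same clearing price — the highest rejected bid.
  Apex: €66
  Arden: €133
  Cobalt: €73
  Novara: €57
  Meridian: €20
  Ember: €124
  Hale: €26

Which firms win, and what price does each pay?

Ordering the bids: 133 (Arden), 124 (Ember), 73 (Cobalt), 66 (Apex), …
Winners (2 units): Arden, Ember.
Clearing price = highest rejected bid = €73.

Arden, Ember; each pays €73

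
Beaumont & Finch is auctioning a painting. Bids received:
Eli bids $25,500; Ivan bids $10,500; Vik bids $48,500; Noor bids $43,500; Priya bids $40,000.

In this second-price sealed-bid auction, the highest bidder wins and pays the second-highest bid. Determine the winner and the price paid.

Vik pays $43,500

Second-price sealed-bid auction: the highest bidder wins and pays the second-highest bid.
Sorting bids: 48,500 (Vik) > 43,500 (Noor) > 40,000 (Priya) > 25,500 (Eli) > 10,500 (Ivan)
Second-price: Vik pays Noor's bid of $43,500.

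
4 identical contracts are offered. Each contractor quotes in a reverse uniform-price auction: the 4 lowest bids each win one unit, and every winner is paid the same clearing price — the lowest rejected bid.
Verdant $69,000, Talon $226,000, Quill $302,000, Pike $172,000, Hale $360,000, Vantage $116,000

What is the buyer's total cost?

Ordering the bids: 69,000 (Verdant), 116,000 (Vantage), 172,000 (Pike), 226,000 (Talon), 302,000 (Quill), 360,000 (Hale)
Winners (4 units): Verdant, Vantage, Pike, Talon.
Lowest unsuccessful bid: $302,000 → clearing price.
Total cost = 4 × $302,000 = $1,208,000.

Total cost: $1,208,000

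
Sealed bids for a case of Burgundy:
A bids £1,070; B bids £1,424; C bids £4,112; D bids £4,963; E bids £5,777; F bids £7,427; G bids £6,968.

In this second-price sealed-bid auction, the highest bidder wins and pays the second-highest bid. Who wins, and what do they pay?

Bids ranked: 7,427 (F) > 6,968 (G) > 5,777 (E) > 4,963 (D) > 4,112 (C) > 1,424 (B) > …
F wins with the highest bid; price is set by the runner-up at £6,968.

F pays £6,968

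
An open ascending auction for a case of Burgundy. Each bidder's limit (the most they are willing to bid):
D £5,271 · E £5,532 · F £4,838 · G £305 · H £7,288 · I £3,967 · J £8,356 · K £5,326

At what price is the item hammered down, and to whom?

Open ascending-bid auction: the price rises until one bidder remains; the winner pays the price at which the last rival dropped out.
Limits ranked: 8,356 (J) > 7,288 (H) > 5,532 (E) > 5,326 (K) > 5,271 (D) > 4,838 (F) > …
H is the last rival to drop out, at £7,288; J remains and wins at that price.

J wins at £7,288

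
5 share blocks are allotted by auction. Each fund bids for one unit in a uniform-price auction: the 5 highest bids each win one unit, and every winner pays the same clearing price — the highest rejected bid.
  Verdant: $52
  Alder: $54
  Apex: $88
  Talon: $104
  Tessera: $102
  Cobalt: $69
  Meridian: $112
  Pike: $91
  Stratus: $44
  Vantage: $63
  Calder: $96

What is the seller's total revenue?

Bids ranked high→low: 112 (Meridian), 104 (Talon), 102 (Tessera), 96 (Calder), 91 (Pike), 88 (Apex), 69 (Cobalt), …
Top 5: Meridian, Talon, Tessera, Calder, Pike.
First losing bid is Apex's $88, which sets the uniform price.
Total revenue = 5 × $88 = $440.

Total revenue: $440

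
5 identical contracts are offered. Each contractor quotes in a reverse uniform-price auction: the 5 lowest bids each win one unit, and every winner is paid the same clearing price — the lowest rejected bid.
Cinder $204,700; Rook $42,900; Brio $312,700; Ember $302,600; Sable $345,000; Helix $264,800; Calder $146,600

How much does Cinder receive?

Bids ranked low→high: 42,900 (Rook), 146,600 (Calder), 204,700 (Cinder), 264,800 (Helix), 302,600 (Ember), 312,700 (Brio), 345,000 (Sable)
Lowest 5: Rook, Calder, Cinder, Helix, Ember.
First losing bid is Brio's $312,700, which sets the uniform price.
Cinder wins → is paid $312,700.

Cinder is paid $312,700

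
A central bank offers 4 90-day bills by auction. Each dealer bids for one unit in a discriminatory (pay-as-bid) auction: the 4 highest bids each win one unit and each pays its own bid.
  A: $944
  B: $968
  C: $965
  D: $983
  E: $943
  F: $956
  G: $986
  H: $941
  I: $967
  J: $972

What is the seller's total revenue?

Total revenue: $3,909

Ordering the bids: 986 (G), 983 (D), 972 (J), 968 (B), 967 (I), 965 (C), …
Top 4: G, D, J, B.
Total revenue = 986 + 983 + 972 + 968 = $3,909.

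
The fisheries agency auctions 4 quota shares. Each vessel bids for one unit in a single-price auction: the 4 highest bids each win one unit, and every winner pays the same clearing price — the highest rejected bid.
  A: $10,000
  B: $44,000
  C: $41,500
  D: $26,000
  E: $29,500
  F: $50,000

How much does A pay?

Sorting: 50,000 (F), 44,000 (B), 41,500 (C), 29,500 (E), 26,000 (D), 10,000 (A)
The 4 highest are F, B, C, E.
Highest unsuccessful bid: $26,000 → clearing price.
A does not win → pays $0.

A pays $0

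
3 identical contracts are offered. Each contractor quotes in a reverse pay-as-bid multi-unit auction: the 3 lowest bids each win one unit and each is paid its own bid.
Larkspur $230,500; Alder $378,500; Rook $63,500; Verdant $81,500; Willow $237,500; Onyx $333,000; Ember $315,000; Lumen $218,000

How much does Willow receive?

Willow is paid $0

Ordering the bids: 63,500 (Rook), 81,500 (Verdant), 218,000 (Lumen), 230,500 (Larkspur), 237,500 (Willow), …
Winners (3 units): Rook, Verdant, Lumen.
Willow does not win → $0.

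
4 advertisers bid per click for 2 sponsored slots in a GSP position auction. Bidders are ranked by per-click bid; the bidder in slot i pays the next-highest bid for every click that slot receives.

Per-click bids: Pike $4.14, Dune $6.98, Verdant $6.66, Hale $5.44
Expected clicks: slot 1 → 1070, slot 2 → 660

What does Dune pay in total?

Per-click bids in order: $6.98 (Dune) > $6.66 (Verdant) > $5.44 (Hale) > …
Dune holds slot 1 → pays next bid $6.66 × 1070 clicks = $7126.20.

Dune pays $7126.20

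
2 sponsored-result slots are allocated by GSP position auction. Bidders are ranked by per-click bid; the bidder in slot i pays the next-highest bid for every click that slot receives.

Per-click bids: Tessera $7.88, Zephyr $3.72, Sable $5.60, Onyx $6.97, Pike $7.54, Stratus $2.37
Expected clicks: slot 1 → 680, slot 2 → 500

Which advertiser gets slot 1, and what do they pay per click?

Tessera; $7.54 per click

Sorting advertisers: $7.88 (Tessera) > $7.54 (Pike) > $6.97 (Onyx) > …
Slot 1 goes to the first-ranked bidder, Tessera, who pays the next bid down: $7.54/click.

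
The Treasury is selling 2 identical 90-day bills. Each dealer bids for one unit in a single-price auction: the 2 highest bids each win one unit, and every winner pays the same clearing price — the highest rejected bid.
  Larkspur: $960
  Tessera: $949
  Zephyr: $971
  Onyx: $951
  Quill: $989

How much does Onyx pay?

Onyx pays $0

Sorting: 989 (Quill), 971 (Zephyr), 960 (Larkspur), 951 (Onyx), …
The 2 highest are Quill, Zephyr.
Clearing price = highest rejected bid = $960.
Onyx does not win → pays $0.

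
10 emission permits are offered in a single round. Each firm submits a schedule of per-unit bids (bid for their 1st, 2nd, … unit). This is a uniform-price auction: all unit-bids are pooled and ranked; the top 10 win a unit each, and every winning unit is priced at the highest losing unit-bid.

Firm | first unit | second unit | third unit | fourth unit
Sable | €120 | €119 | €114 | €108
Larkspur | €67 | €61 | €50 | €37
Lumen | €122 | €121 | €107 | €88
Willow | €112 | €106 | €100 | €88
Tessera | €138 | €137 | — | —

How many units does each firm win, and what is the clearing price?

Merging the schedules and taking the best 10: 138 (Tessera-1), 137 (Tessera-2), 122 (Lumen-1), 121 (Lumen-2), 120 (Sable-1), 119 (Sable-2), 114 (Sable-3), 112 (Willow-1), 108 (Sable-4), 107 (Lumen-3)
First bid not allocated: €106.
Allocation: Lumen 3, Sable 4, Tessera 2, Willow 1.

Lumen 3, Sable 4, Tessera 2, Willow 1; clearing price €106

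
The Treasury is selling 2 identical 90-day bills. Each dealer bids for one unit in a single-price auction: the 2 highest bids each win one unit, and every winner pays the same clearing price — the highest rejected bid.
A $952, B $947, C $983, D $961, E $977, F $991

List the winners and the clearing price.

Sorting: 991 (F), 983 (C), 977 (E), 961 (D), …
The 2 highest are F, C.
First losing bid is E's $977, which sets the uniform price.

F, C; each pays $977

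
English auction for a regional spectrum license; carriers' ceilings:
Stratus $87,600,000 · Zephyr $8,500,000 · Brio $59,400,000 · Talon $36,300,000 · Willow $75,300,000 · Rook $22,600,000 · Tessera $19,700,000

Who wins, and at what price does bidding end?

Rule: the price rises until one bidder remains; the winner pays the price at which the last rival dropped out.
Sorting limits: 87,600,000 (Stratus) > 75,300,000 (Willow) > 59,400,000 (Brio) > 36,300,000 (Talon) > 22,600,000 (Rook) > 19,700,000 (Tessera) > …
Willow is the last rival to drop out, at $75,300,000; Stratus remains and wins at that price.

Stratus wins at $75,300,000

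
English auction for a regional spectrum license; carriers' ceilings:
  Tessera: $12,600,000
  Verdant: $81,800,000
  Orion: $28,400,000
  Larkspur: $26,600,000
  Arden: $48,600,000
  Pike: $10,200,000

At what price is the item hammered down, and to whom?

Verdant wins at $48,600,000

Limits in order: 81,800,000 (Verdant) > 48,600,000 (Arden) > 28,400,000 (Orion) > 26,600,000 (Larkspur) > 12,600,000 (Tessera) > 10,200,000 (Pike)
Bidding ends when Arden exits at $48,600,000; Verdant takes it.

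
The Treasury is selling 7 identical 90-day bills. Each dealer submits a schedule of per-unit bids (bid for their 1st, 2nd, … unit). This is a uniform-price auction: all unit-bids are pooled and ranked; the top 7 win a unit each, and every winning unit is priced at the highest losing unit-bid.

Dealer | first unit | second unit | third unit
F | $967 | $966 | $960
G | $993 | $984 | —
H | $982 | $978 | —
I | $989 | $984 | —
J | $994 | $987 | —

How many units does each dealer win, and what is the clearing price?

G 2, H 1, I 2, J 2; clearing price $978

Merging the schedules and taking the best 7: 994 (J-1), 993 (G-1), 989 (I-1), 987 (J-2), 984 (G-2), 984 (I-2), 982 (H-1)
First bid not allocated: $978.
Allocation: G 2, H 1, I 2, J 2.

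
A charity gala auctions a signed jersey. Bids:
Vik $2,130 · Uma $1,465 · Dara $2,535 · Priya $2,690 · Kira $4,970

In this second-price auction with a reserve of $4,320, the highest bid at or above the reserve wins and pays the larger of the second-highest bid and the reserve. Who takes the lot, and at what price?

Kira pays $4,320

Sorting bids: 4,970 (Kira) > 2,690 (Priya) > 2,535 (Dara) > 2,130 (Vik) > 1,465 (Uma)
Highest eligible bid: Kira at $4,970.
max(second-highest $2,690, reserve $4,320) = $4,320.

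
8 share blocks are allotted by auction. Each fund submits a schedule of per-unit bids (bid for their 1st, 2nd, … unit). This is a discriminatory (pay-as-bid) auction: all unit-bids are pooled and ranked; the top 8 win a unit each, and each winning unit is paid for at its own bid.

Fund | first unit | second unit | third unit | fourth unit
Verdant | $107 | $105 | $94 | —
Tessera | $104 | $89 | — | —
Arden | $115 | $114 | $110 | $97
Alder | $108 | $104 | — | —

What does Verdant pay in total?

Verdant pays $212

Merging the schedules and taking the best 8: 115 (Arden-1), 114 (Arden-2), 110 (Arden-3), 108 (Alder-1), 107 (Verdant-1), 105 (Verdant-2), 104 (Tessera-1), 104 (Alder-2)
Next rejected bid: $97 (not a price — pay-as-bid).
Verdant's winning unit-bids: 107 + 105 = $212.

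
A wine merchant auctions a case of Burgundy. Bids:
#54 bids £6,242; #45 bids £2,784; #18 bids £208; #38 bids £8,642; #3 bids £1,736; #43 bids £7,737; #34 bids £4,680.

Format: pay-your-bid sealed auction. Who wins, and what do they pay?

#38 pays £8,642

Sorting bids: 8,642 (#38) > 7,737 (#43) > 6,242 (#54) > 4,680 (#34) > 2,784 (#45) > 1,736 (#3) > …
First-price: #38 pays what they bid, £8,642.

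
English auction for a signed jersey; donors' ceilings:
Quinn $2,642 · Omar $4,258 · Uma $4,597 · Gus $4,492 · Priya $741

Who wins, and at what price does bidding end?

Uma wins at $4,492

Sorting limits: 4,597 (Uma) > 4,492 (Gus) > 4,258 (Omar) > 2,642 (Quinn) > 741 (Priya)
Once the price passes $4,492, only Uma is left; the hammer falls at Gus's limit of $4,492.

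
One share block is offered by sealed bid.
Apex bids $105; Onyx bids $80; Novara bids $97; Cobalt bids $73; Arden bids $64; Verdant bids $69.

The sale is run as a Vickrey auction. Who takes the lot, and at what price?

Bids in order: 105 (Apex) > 97 (Novara) > 80 (Onyx) > 73 (Cobalt) > 69 (Verdant) > 64 (Arden)
Second-price: Apex pays Novara's bid of $97.

Apex pays $97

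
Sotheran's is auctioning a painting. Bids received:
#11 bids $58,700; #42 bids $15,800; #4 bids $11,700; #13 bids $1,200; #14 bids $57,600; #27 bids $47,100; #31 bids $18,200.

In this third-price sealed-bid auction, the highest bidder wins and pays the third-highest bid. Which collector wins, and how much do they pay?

#11 pays $47,100

Third-price sealed-bid auction: the highest bidder wins and pays the third-highest bid.
Sorting bids: 58,700 (#11) > 57,600 (#14) > 47,100 (#27) > 18,200 (#31) > 15,800 (#42) > 11,700 (#4) > …
#11 wins; payment is bid #3 in the ranking = $47,100.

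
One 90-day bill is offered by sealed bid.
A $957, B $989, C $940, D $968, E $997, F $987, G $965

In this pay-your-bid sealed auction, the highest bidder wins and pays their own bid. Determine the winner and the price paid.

Pay-your-bid sealed auction: the highest bidder wins and pays their own bid.
Sorting bids: 997 (E) > 989 (B) > 987 (F) > 968 (D) > 965 (G) > 957 (A) > …
First-price: E pays what they bid, $997.

E pays $997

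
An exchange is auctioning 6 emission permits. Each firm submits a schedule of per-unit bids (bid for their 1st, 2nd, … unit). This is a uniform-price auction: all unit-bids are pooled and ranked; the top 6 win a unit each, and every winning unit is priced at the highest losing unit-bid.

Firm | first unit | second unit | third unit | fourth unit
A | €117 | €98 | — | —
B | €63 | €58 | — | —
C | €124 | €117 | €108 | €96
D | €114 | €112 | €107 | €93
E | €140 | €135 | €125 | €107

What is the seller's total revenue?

All unit-bids, highest first — top 6: 140 (E-1), 135 (E-2), 125 (E-3), 124 (C-1), 117 (A-1), 117 (C-2)
First bid not allocated: €114.
Allocation: A 1, C 2, E 3. Every unit priced at €114.
Revenue = 6 × 114 = €684.

Total revenue: €684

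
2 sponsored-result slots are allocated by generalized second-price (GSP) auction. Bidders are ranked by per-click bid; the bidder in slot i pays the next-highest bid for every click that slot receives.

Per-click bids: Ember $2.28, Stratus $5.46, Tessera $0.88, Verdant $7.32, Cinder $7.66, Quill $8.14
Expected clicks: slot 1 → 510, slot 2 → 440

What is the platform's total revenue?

Ranked by bid: $8.14 (Quill) > $7.66 (Cinder) > $7.32 (Verdant) > …
Slot 1: Quill pays $7.66 × 510 = $3906.60
Slot 2: Cinder pays $7.32 × 440 = $3220.80
Total = $7127.40

Total revenue: $7127.40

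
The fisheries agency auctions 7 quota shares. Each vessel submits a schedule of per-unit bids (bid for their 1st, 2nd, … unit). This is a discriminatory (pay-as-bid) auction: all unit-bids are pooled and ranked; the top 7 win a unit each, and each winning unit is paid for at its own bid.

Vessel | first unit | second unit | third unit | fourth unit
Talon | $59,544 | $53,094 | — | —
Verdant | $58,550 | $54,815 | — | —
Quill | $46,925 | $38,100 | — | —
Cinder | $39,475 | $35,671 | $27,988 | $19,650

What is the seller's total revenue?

Merging the schedules and taking the best 7: 59,544 (Talon-1), 58,550 (Verdant-1), 54,815 (Verdant-2), 53,094 (Talon-2), 46,925 (Quill-1), 39,475 (Cinder-1), 38,100 (Quill-2)
Next rejected bid: $35,671 (not a price — pay-as-bid).
Each winning unit pays its own bid.
Revenue = 59,544 + 58,550 + 54,815 + 53,094 + 46,925 + 39,475 + 38,100 = $350,503.

Total revenue: $350,503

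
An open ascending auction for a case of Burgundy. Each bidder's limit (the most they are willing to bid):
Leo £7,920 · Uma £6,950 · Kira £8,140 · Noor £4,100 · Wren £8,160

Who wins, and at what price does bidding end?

Wren wins at £8,140

Limits ranked: 8,160 (Wren) > 8,140 (Kira) > 7,920 (Leo) > 6,950 (Uma) > 4,100 (Noor)
Kira is the last rival to drop out, at £8,140; Wren remains and wins at that price.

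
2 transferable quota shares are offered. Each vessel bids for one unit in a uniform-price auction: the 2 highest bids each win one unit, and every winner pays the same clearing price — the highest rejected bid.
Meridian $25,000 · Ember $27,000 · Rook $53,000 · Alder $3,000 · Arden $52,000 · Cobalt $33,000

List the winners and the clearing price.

Sorting: 53,000 (Rook), 52,000 (Arden), 33,000 (Cobalt), 27,000 (Ember), …
Winners (2 units): Rook, Arden.
Clearing price = highest rejected bid = $33,000.

Rook, Arden; each pays $33,000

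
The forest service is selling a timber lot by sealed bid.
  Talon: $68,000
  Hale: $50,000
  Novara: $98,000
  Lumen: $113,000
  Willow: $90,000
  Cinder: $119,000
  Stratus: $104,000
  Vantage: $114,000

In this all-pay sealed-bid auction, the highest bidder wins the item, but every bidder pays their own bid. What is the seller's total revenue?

All-pay sealed-bid auction: the highest bidder wins the item, but every bidder pays their own bid.
Sorting bids: 119,000 (Cinder) > 114,000 (Vantage) > 113,000 (Lumen) > 104,000 (Stratus) > 98,000 (Novara) > 90,000 (Willow) > …
Cinder wins with the top bid; all bids are sunk regardless.
Every bidder forfeits their bid regardless of winning.
Revenue = 68,000 + 50,000 + 98,000 + 113,000 + 90,000 + 119,000 + 104,000 + 114,000 = $756,000.

Total revenue: $756,000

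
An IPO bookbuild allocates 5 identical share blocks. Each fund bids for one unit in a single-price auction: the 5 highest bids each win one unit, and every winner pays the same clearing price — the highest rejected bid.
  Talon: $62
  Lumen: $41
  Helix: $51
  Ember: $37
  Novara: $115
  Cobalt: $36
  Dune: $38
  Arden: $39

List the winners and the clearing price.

Novara, Talon, Helix, Lumen, Arden; each pays $38

Sorting: 115 (Novara), 62 (Talon), 51 (Helix), 41 (Lumen), 39 (Arden), 38 (Dune), 37 (Ember), …
The 5 highest are Novara, Talon, Helix, Lumen, Arden.
First losing bid is Dune's $38, which sets the uniform price.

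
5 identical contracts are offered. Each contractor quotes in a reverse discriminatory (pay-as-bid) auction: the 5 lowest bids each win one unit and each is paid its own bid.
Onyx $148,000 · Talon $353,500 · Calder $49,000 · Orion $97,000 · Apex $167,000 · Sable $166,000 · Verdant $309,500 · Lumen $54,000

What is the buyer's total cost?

Sorting: 49,000 (Calder), 54,000 (Lumen), 97,000 (Orion), 148,000 (Onyx), 166,000 (Sable), 167,000 (Apex), 309,500 (Verdant), …
Winners (5 units): Calder, Lumen, Orion, Onyx, Sable.
Total cost = 49,000 + 54,000 + 97,000 + 148,000 + 166,000 = $514,000.

Total cost: $514,000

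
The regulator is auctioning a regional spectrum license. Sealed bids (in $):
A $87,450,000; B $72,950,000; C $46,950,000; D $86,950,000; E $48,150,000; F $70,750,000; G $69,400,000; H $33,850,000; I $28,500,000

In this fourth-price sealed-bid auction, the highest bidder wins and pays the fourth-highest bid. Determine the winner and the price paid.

A pays $70,750,000

Fourth-price sealed-bid auction: the highest bidder wins and pays the fourth-highest bid.
Sorting bids: 87,450,000 (A) > 86,950,000 (D) > 72,950,000 (B) > 70,750,000 (F) > 69,400,000 (G) > 48,150,000 (E) > …
A wins; payment is bid #4 in the ranking = $70,750,000.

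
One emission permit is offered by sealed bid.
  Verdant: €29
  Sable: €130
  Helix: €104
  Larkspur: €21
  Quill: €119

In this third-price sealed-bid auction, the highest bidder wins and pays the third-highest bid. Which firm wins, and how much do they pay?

Sable pays €104

Third-price sealed-bid auction: the highest bidder wins and pays the third-highest bid.
Bids in order: 130 (Sable) > 119 (Quill) > 104 (Helix) > 29 (Verdant) > 21 (Larkspur)
Sable is highest; pays the third-highest bid, €104.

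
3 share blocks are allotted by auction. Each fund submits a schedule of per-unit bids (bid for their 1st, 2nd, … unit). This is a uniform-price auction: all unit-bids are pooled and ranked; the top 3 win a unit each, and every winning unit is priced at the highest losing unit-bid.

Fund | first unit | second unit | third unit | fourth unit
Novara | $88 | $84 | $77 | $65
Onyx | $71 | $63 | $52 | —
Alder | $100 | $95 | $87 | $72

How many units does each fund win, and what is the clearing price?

Merging the schedules and taking the best 3: 100 (Alder-1), 95 (Alder-2), 88 (Novara-1)
First bid not allocated: $87.
Allocation: Alder 2, Novara 1.

Alder 2, Novara 1; clearing price $87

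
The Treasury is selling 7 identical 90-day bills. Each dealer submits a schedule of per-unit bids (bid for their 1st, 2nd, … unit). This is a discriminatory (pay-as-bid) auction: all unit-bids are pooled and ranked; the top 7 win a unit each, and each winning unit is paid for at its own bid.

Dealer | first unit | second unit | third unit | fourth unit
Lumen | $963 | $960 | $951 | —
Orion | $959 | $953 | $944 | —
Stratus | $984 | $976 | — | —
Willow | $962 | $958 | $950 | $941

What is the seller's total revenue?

Merging the schedules and taking the best 7: 984 (Stratus-1), 976 (Stratus-2), 963 (Lumen-1), 962 (Willow-1), 960 (Lumen-2), 959 (Orion-1), 958 (Willow-2)
Next rejected bid: $953 (not a price — pay-as-bid).
Each winning unit pays its own bid.
Revenue = 984 + 976 + 963 + 962 + 960 + 959 + 958 = $6,762.

Total revenue: $6,762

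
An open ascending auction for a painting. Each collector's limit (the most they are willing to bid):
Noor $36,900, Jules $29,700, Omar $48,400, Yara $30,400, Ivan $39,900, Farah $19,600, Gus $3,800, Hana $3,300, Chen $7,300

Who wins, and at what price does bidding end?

Omar wins at $39,900

Limits in order: 48,400 (Omar) > 39,900 (Ivan) > 36,900 (Noor) > 30,400 (Yara) > 29,700 (Jules) > 19,600 (Farah) > …
Once the price passes $39,900, only Omar is left; the hammer falls at Ivan's limit of $39,900.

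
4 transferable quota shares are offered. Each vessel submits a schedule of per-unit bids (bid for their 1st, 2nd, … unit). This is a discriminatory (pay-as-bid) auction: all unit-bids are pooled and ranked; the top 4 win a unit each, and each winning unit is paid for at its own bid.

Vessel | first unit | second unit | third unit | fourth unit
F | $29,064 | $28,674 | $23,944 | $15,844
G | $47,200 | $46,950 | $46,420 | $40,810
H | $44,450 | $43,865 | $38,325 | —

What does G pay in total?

Merging the schedules and taking the best 4: 47,200 (G-1), 46,950 (G-2), 46,420 (G-3), 44,450 (H-1)
Next rejected bid: $43,865 (not a price — pay-as-bid).
G's winning unit-bids: 47,200 + 46,950 + 46,420 = $140,570.

G pays $140,570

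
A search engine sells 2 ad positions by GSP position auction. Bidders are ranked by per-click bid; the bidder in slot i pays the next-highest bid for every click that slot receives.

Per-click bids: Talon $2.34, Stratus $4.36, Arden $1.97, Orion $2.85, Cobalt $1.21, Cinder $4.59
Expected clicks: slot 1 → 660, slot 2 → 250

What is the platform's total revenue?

Sorting advertisers: $4.59 (Cinder) > $4.36 (Stratus) > $2.85 (Orion) > …
Slot 1: Cinder pays $4.36 × 660 = $2877.60
Slot 2: Stratus pays $2.85 × 250 = $712.50
Total = $3590.10

Total revenue: $3590.10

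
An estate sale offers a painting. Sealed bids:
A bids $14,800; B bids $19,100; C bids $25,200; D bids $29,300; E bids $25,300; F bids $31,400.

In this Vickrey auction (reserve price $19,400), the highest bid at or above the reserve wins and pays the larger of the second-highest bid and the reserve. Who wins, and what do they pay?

F pays $29,300

Bids in order: 31,400 (F) > 29,300 (D) > 25,300 (E) > 25,200 (C) > 19,100 (B) > 14,800 (A)
Highest eligible bid: F at $31,400.
Second-highest bid $29,300 exceeds the reserve $19,400 → payment $29,300.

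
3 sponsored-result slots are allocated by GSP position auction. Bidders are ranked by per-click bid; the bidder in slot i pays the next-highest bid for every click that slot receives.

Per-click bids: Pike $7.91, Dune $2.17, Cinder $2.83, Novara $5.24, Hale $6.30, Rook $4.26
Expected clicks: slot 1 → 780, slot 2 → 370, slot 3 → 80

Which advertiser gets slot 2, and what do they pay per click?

Per-click bids in order: $7.91 (Pike) > $6.30 (Hale) > $5.24 (Novara) > $4.26 (Rook) > …
Slot 2 goes to the second-ranked bidder, Hale, who pays the next bid down: $5.24/click.

Hale; $5.24 per click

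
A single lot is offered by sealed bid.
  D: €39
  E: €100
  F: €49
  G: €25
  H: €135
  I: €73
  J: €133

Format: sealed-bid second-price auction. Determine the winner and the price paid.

H pays €133

Sealed-bid second-price auction: the highest bidder wins and pays the second-highest bid.
Bids ranked: 135 (H) > 133 (J) > 100 (E) > 73 (I) > 49 (F) > 39 (D) > …
H wins with the highest bid; price is set by the runner-up at €133.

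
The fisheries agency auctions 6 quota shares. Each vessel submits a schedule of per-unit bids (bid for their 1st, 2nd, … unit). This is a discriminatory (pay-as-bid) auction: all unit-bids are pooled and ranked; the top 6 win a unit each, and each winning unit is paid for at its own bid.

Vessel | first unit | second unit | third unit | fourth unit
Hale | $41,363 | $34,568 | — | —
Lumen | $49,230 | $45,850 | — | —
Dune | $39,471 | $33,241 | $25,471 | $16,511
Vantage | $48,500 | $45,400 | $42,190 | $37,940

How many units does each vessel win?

Hale 1, Lumen 2, Vantage 3

Pooled unit-bids ranked (top 6): 49,230 (Lumen-1), 48,500 (Vantage-1), 45,850 (Lumen-2), 45,400 (Vantage-2), 42,190 (Vantage-3), 41,363 (Hale-1)
Next rejected bid: $39,471 (not a price — pay-as-bid).
Allocation: Hale 1, Lumen 2, Vantage 3.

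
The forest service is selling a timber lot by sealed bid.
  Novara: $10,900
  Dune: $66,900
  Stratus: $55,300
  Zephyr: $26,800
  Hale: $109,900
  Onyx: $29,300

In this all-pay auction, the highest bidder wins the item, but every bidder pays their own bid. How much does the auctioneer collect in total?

All-pay auction: the highest bidder wins the item, but every bidder pays their own bid.
Sorting bids: 109,900 (Hale) > 66,900 (Dune) > 55,300 (Stratus) > 29,300 (Onyx) > 26,800 (Zephyr) > 10,900 (Novara)
Hale wins with the top bid; all bids are sunk regardless.
Every bidder forfeits their bid regardless of winning.
Revenue = 10,900 + 66,900 + 55,300 + 26,800 + 109,900 + 29,300 = $299,100.

Total revenue: $299,100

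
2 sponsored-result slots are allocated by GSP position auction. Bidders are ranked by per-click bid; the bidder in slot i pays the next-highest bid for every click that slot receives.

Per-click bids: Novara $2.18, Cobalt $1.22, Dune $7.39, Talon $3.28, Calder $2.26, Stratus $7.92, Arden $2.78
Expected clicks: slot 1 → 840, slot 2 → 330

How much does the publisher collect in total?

Sorting advertisers: $7.92 (Stratus) > $7.39 (Dune) > $3.28 (Talon) > …
Slot 1: Stratus pays $7.39 × 840 = $6207.60
Slot 2: Dune pays $3.28 × 330 = $1082.40
Total = $7290.00

Total revenue: $7290.00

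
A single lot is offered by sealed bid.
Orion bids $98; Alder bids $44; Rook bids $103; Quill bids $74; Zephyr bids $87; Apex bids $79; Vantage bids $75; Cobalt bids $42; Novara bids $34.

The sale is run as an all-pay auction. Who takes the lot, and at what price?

Rook pays $103

Rule: the highest bidder wins the item, but every bidder pays their own bid.
Sorting bids: 103 (Rook) > 98 (Orion) > 87 (Zephyr) > 79 (Apex) > 75 (Vantage) > 74 (Quill) > …
Rook is highest and takes the item; every bidder forfeits their bid.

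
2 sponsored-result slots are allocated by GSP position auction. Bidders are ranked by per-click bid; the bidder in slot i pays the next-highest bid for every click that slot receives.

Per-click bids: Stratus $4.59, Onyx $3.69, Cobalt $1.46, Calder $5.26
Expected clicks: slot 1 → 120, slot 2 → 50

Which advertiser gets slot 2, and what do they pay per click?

Stratus; $3.69 per click

Ranked by bid: $5.26 (Calder) > $4.59 (Stratus) > $3.69 (Onyx) > …
Slot 2 goes to the second-ranked bidder, Stratus, who pays the next bid down: $3.69/click.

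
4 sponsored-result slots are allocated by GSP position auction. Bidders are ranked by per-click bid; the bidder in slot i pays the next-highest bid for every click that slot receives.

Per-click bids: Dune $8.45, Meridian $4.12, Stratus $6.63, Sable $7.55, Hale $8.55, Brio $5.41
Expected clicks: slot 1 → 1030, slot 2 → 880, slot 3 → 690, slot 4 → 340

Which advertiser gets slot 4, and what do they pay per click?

Per-click bids in order: $8.55 (Hale) > $8.45 (Dune) > $7.55 (Sable) > $6.63 (Stratus) > $5.41 (Brio) > …
Slot 4 goes to the fourth-ranked bidder, Stratus, who pays the next bid down: $5.41/click.

Stratus; $5.41 per click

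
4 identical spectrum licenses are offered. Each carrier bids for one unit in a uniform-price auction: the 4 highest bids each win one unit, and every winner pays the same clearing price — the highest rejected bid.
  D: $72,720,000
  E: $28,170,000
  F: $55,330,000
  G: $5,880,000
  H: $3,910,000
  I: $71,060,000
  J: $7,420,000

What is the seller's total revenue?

Bids ranked high→low: 72,720,000 (D), 71,060,000 (I), 55,330,000 (F), 28,170,000 (E), 7,420,000 (J), 5,880,000 (G), …
The 4 highest are D, I, F, E.
Clearing price = highest rejected bid = $7,420,000.
Total revenue = 4 × $7,420,000 = $29,680,000.

Total revenue: $29,680,000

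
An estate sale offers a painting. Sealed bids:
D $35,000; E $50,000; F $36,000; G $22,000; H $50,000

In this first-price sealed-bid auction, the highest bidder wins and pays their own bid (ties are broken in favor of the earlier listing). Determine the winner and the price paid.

E pays $50,000

Bids in order: 50,000 (E) > 50,000 (H) > 36,000 (F) > 35,000 (D) > 22,000 (G)
Tie at $50,000 → E wins by tie-break.
E has the highest bid and pays exactly that: $50,000.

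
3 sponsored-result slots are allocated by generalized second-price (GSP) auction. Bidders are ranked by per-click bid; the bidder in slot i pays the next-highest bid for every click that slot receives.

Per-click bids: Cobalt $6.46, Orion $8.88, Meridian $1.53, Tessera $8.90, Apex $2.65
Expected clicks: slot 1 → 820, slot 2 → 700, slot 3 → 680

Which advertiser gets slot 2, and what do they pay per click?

Orion; $6.46 per click

Sorting advertisers: $8.90 (Tessera) > $8.88 (Orion) > $6.46 (Cobalt) > $2.65 (Apex) > …
Slot 2 goes to the second-ranked bidder, Orion, who pays the next bid down: $6.46/click.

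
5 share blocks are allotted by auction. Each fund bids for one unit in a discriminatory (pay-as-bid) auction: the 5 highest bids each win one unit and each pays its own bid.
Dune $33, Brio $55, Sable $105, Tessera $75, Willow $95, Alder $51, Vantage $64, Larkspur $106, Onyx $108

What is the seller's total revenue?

Ordering the bids: 108 (Onyx), 106 (Larkspur), 105 (Sable), 95 (Willow), 75 (Tessera), 64 (Vantage), 55 (Brio), …
Top 5: Onyx, Larkspur, Sable, Willow, Tessera.
Total revenue = 108 + 106 + 105 + 95 + 75 = $489.

Total revenue: $489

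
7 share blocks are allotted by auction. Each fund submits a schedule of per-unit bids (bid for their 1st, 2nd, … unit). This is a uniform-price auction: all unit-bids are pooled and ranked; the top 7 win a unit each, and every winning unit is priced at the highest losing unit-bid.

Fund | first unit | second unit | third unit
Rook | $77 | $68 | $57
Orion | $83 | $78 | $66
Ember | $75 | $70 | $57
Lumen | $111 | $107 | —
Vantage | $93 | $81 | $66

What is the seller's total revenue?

Total revenue: $525

All unit-bids, highest first — top 7: 111 (Lumen-1), 107 (Lumen-2), 93 (Vantage-1), 83 (Orion-1), 81 (Vantage-2), 78 (Orion-2), 77 (Rook-1)
Highest rejected unit-bid = $75.
Allocation: Lumen 2, Orion 2, Rook 1, Vantage 2. Every unit priced at $75.
Revenue = 7 × 75 = $525.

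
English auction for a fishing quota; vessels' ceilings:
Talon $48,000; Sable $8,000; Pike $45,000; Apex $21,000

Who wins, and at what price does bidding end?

Rule: the price rises until one bidder remains; the winner pays the price at which the last rival dropped out.
Limits ranked: 48,000 (Talon) > 45,000 (Pike) > 21,000 (Apex) > 8,000 (Sable)
Bidding ends when Pike exits at $45,000; Talon takes it.

Talon wins at $45,000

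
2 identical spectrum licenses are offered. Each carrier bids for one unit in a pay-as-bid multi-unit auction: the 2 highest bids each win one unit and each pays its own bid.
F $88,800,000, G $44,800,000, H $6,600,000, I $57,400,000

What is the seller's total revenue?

Total revenue: $146,200,000

Ordering the bids: 88,800,000 (F), 57,400,000 (I), 44,800,000 (G), 6,600,000 (H)
Winners (2 units): F, I.
Total revenue = 88,800,000 + 57,400,000 = $146,200,000.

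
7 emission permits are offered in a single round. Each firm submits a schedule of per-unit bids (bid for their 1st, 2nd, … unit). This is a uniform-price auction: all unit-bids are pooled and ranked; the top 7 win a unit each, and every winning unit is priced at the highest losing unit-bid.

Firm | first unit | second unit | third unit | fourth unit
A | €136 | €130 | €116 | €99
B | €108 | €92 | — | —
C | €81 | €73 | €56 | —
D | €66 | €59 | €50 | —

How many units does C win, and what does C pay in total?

C: 1 unit, pays €73

Pooled unit-bids ranked (top 7): 136 (A-1), 130 (A-2), 116 (A-3), 108 (B-1), 99 (A-4), 92 (B-2), 81 (C-1)
The (k+1)-th unit-bid is €73.
C wins 1 unit(s) at €73 each.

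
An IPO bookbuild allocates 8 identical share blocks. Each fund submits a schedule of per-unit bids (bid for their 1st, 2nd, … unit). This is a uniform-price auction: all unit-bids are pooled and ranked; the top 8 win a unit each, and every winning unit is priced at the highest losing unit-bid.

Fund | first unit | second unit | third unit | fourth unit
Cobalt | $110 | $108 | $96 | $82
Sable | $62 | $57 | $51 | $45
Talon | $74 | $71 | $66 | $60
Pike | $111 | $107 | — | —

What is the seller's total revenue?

Total revenue: $528

Pooled unit-bids ranked (top 8): 111 (Pike-1), 110 (Cobalt-1), 108 (Cobalt-2), 107 (Pike-2), 96 (Cobalt-3), 82 (Cobalt-4), 74 (Talon-1), 71 (Talon-2)
The (k+1)-th unit-bid is $66.
Allocation: Cobalt 4, Pike 2, Talon 2. Every unit priced at $66.
Revenue = 8 × 66 = $528.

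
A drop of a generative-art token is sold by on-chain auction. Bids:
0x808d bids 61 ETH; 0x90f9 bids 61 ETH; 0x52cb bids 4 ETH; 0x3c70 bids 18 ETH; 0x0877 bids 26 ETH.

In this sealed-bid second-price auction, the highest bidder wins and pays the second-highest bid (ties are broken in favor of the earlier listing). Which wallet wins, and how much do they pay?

Rule: the highest bidder wins and pays the second-highest bid.
Sorting bids: 61 (0x808d) > 61 (0x90f9) > 26 (0x0877) > 18 (0x3c70) > 4 (0x52cb)
0x808d and 0x90f9 tie at 61 ETH; tie-break gives it to 0x808d.
0x808d is highest; pays the second-highest bid, 61 ETH.

0x808d pays 61 ETH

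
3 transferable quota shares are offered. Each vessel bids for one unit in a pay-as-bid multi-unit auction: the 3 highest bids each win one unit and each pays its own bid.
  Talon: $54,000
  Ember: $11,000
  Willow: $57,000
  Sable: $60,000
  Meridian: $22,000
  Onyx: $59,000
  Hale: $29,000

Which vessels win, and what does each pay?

Bids ranked high→low: 60,000 (Sable), 59,000 (Onyx), 57,000 (Willow), 54,000 (Talon), 29,000 (Hale), …
Winners (3 units): Sable, Onyx, Willow.
Each winner pays its own bid: Sable $60,000, Onyx $59,000, Willow $57,000.

Sable $60,000, Onyx $59,000, Willow $57,000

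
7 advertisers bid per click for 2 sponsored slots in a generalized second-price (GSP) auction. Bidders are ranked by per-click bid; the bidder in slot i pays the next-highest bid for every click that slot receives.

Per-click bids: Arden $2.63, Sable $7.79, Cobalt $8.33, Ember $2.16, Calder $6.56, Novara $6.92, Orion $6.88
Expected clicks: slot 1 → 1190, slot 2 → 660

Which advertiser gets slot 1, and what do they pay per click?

Cobalt; $7.79 per click

Per-click bids in order: $8.33 (Cobalt) > $7.79 (Sable) > $6.92 (Novara) > …
Slot 1 goes to the first-ranked bidder, Cobalt, who pays the next bid down: $7.79/click.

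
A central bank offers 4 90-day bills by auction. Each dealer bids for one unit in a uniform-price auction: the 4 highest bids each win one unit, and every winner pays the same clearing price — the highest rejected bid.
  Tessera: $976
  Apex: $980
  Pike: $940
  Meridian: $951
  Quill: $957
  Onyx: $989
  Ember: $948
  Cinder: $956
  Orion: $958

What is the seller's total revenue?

Ordering the bids: 989 (Onyx), 980 (Apex), 976 (Tessera), 958 (Orion), 957 (Quill), 956 (Cinder), …
The 4 highest are Onyx, Apex, Tessera, Orion.
Highest unsuccessful bid: $957 → clearing price.
Total revenue = 4 × $957 = $3,828.

Total revenue: $3,828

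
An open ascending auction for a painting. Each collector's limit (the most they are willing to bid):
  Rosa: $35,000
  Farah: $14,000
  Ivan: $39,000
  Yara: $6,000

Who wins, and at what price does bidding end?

Rule: the price rises until one bidder remains; the winner pays the price at which the last rival dropped out.
Limits in order: 39,000 (Ivan) > 35,000 (Rosa) > 14,000 (Farah) > 6,000 (Yara)
Once the price passes $35,000, only Ivan is left; the hammer falls at Rosa's limit of $35,000.

Ivan wins at $35,000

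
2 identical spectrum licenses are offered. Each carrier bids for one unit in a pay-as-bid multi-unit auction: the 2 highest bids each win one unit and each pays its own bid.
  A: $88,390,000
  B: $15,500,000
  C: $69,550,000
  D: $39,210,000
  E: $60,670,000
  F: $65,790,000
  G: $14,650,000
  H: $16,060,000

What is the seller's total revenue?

Total revenue: $157,940,000

Sorting: 88,390,000 (A), 69,550,000 (C), 65,790,000 (F), 60,670,000 (E), …
Winners (2 units): A, C.
Total revenue = 88,390,000 + 69,550,000 = $157,940,000.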